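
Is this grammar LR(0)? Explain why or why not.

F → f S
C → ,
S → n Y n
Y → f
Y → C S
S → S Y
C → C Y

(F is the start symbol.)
A grammar is LR(0) if no state in the canonical LR(0) collection has:
  - both a shift item (dot before a terminal) and a complete item (shift-reduce conflict), or
  - two or more complete items (reduce-reduce conflict; the accept item [F' → F .] counts as a complete item here).

Augment with F' → F and build the canonical LR(0) collection (I0 = CLOSURE({[F' → . F]}), then GOTO on every symbol after a dot until no new states appear). It has 13 states:
  I0: { [F → . f S], [F' → . F] }  — shift
  I1: { [F' → F .] }  — accept
  I2: { [F → f . S], [S → . S Y], [S → . n Y n] }  — shift
  I3: { [C → . ,], [C → . C Y], [F → f S .], [S → S . Y], [Y → . C S], [Y → . f] }  — shift, reduce
  I4: { [C → . ,], [C → . C Y], [S → n . Y n], [Y → . C S], [Y → . f] }  — shift
  I5: { [C → , .] }  — reduce
  I6: { [C → . ,], [C → . C Y], [C → C . Y], [S → . S Y], [S → . n Y n], [Y → . C S], [Y → . f], [Y → C . S] }  — shift
  I7: { [S → n Y . n] }  — shift
  I8: { [Y → f .] }  — reduce
  I9: { [S → n Y n .] }  — reduce
  I10: { [C → . ,], [C → . C Y], [S → S . Y], [Y → . C S], [Y → . f], [Y → C S .] }  — shift, reduce
  I11: { [C → C Y .] }  — reduce
  I12: { [S → S Y .] }  — reduce

Conflict in state I3:
  Shift-reduce conflict between [F → f S .] and [C → . ,]
So the grammar is NOT LR(0).

Answer: No. Shift-reduce conflict between [F → f S .] and [C → . ,]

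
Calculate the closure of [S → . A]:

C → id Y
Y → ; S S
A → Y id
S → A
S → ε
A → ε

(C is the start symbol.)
{ [A → . Y id], [A → .], [S → . A], [Y → . ; S S] }

To compute CLOSURE, for each item [A → α.Bβ] where B is a non-terminal, add [B → .γ] for all productions B → γ; repeat for the newly added items until nothing changes.

Start with: [S → . A]
  [S → . A] has the dot before A: add [A → . Y id], [A → .]
  [A → . Y id] has the dot before Y: add [Y → . ; S S]
No further items can be added.

CLOSURE = { [A → . Y id], [A → .], [S → . A], [Y → . ; S S] }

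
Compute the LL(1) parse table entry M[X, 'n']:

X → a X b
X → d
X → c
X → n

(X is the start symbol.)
X → n

To find M[X, 'n'], we find productions for X where 'n' is in the predict set (PREDICT(N → α) = (FIRST(α) \ {ε}) ∪ (FOLLOW(N) if α ⇒* ε)).

X → a X b: PREDICT = { 'a' }
X → d: PREDICT = { 'd' }
X → c: PREDICT = { 'c' }
X → n: PREDICT = { 'n' }
  'n' is in predict set, so this production goes in M[X, 'n']

M[X, 'n'] = X → n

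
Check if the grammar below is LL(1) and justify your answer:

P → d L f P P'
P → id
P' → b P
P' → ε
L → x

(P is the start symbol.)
A grammar is LL(1) if for each non-terminal N with multiple productions, the predict sets of those productions are pairwise disjoint, where PREDICT(N → α) = (FIRST(α) \ {ε}) ∪ (FOLLOW(N) if α ⇒* ε).

Relevant sets:
  FOLLOW(P') = { $, 'b' }

For P:
  PREDICT(P → d L f P P') = { 'd' }
  PREDICT(P → id) = { 'id' }
For P':
  PREDICT(P' → b P) = { 'b' }
  PREDICT(P' → ε) = { $, 'b' }
L has a single production, so nothing to check there.

Conflict found: Predict set conflict for P': { 'b' }
The grammar is NOT LL(1).

Answer: No. Predict set conflict for P': { 'b' }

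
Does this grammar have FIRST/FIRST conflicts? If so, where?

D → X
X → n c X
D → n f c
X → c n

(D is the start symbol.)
Yes. D → X / D → n f c on { 'n' }

FIRST sets of the non-terminals at (or reachable through a nullable prefix from) the front of some alternative:
  FIRST(X) = { 'c', 'n' }

Productions for D:
  D → X: FIRST = { 'c', 'n' }
  D → n f c: FIRST = { 'n' }
Productions for X:
  X → n c X: FIRST = { 'n' }
  X → c n: FIRST = { 'c' }

Conflict for D: D → X and D → n f c
  Overlap: { 'n' }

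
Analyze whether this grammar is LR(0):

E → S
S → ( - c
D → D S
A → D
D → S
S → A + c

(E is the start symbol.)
A grammar is LR(0) if no state in the canonical LR(0) collection has:
  - both a shift item (dot before a terminal) and a complete item (shift-reduce conflict), or
  - two or more complete items (reduce-reduce conflict; the accept item [E' → E .] counts as a complete item here).

Augment with E' → E and build the canonical LR(0) collection (I0 = CLOSURE({[E' → . E]}), then GOTO on every symbol after a dot until no new states appear). It has 11 states:
  I0: { [A → . D], [D → . D S], [D → . S], [E → . S], [E' → . E], [S → . ( - c], [S → . A + c] }  — shift
  I1: { [S → ( . - c] }  — shift
  I2: { [S → A . + c] }  — shift
  I3: { [A → . D], [A → D .], [D → . D S], [D → . S], [D → D . S], [S → . ( - c], [S → . A + c] }  — shift, reduce
  I4: { [E' → E .] }  — accept
  I5: { [D → S .], [E → S .] }  — 2 reduces
  I6: { [D → D S .], [D → S .] }  — 2 reduces
  I7: { [S → A + . c] }  — shift
  I8: { [S → A + c .] }  — reduce
  I9: { [S → ( - . c] }  — shift
  I10: { [S → ( - c .] }  — reduce

Conflict in state I3:
  Shift-reduce conflict between [A → D .] and [S → . ( - c]
So the grammar is NOT LR(0).

Answer: No. Shift-reduce conflict between [A → D .] and [S → . ( - c]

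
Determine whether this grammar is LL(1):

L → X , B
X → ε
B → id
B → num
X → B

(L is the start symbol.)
Yes, the grammar is LL(1).

A grammar is LL(1) if for each non-terminal N with multiple productions, the predict sets of those productions are pairwise disjoint, where PREDICT(N → α) = (FIRST(α) \ {ε}) ∪ (FOLLOW(N) if α ⇒* ε).

Relevant sets:
  FIRST(B) = { 'id', 'num' }
  FOLLOW(X) = { ',' }

For X:
  PREDICT(X → ε) = { ',' }
  PREDICT(X → B) = { 'id', 'num' }
For B:
  PREDICT(B → id) = { 'id' }
  PREDICT(B → num) = { 'num' }
L has a single production, so nothing to check there.

All predict sets are disjoint. The grammar IS LL(1).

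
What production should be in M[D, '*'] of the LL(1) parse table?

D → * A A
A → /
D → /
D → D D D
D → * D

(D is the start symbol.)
D → * A A, D → D D D, D → * D

To find M[D, '*'], we find productions for D where '*' is in the predict set (PREDICT(N → α) = (FIRST(α) \ {ε}) ∪ (FOLLOW(N) if α ⇒* ε)).

Relevant sets:
  FIRST(D) = { '*', '/' }

D → * A A: PREDICT = { '*' }
  '*' is in predict set, so this production goes in M[D, '*']
D → /: PREDICT = { '/' }
D → D D D: PREDICT = { '*', '/' }
  '*' is in predict set, so this production goes in M[D, '*']
D → * D: PREDICT = { '*' }
  '*' is in predict set, so this production goes in M[D, '*']

M[D, '*'] = D → * A A, D → D D D, D → * D  (a multiply-defined cell — the grammar is not LL(1))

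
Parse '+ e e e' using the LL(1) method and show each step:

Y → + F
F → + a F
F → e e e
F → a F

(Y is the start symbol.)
LL(1) parsing maintains a stack (initially the start symbol over $) and the input. At each step: if the stack top is a terminal, match it against the current input token; if it is a non-terminal N, replace it with the RHS of M[N, lookahead] (the unique production whose predict set contains the lookahead).

Stack is shown with the top on the left.

Stack    Input      Action
--------------------------
Y $      + e e e $  output Y → + F
+ F $    + e e e $  match '+'
F $      e e e $    output F → e e e
e e e $  e e e $    match 'e'
e e $    e e $      match 'e'
e $      e $        match 'e'
$        $          accept

The string is accepted.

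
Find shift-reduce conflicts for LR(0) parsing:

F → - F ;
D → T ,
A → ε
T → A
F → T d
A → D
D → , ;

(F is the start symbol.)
Yes — I0: [A → .] vs [D → . , ;]; I2: [A → .] vs [D → . , ;]

A shift-reduce conflict occurs when an LR(0) state has both:
  - a complete (reduce) item [A → α .] (dot at the end), and
  - a shift item [B → β . c γ] (dot before a terminal).

Augment with F' → F and build the canonical LR(0) collection (I0 = CLOSURE({[F' → . F]}), then GOTO on every symbol after a dot until no new states appear). It has 12 states:
  I0: { [A → . D], [A → .], [D → . , ;], [D → . T ,], [F → . - F ;], [F → . T d], [F' → . F], [T → . A] }  — shift, reduce
  I1: { [D → , . ;] }  — shift
  I2: { [A → . D], [A → .], [D → . , ;], [D → . T ,], [F → - . F ;], [F → . - F ;], [F → . T d], [T → . A] }  — shift, reduce
  I3: { [T → A .] }  — reduce
  I4: { [A → D .] }  — reduce
  I5: { [F' → F .] }  — accept
  I6: { [D → T . ,], [F → T . d] }  — shift
  I7: { [D → T , .] }  — reduce
  I8: { [F → T d .] }  — reduce
  I9: { [F → - F . ;] }  — shift
  I10: { [F → - F ; .] }  — reduce
  I11: { [D → , ; .] }  — reduce

I0 contains reduce item [A → .] and shift items [D → . , ;], [F → . - F ;] — shift-reduce conflict.
I2 contains reduce item [A → .] and shift items [D → . , ;], [F → . - F ;] — shift-reduce conflict.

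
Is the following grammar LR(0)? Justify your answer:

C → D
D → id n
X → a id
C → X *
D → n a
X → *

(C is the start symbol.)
Yes, the grammar is LR(0)

A grammar is LR(0) if no state in the canonical LR(0) collection has:
  - both a shift item (dot before a terminal) and a complete item (shift-reduce conflict), or
  - two or more complete items (reduce-reduce conflict; the accept item [C' → C .] counts as a complete item here).

Augment with C' → C and build the canonical LR(0) collection (I0 = CLOSURE({[C' → . C]}), then GOTO on every symbol after a dot until no new states appear). It has 12 states:
  I0: { [C → . D], [C → . X *], [C' → . C], [D → . id n], [D → . n a], [X → . *], [X → . a id] }  — shift
  I1: { [X → * .] }  — reduce
  I2: { [C' → C .] }  — accept
  I3: { [C → D .] }  — reduce
  I4: { [C → X . *] }  — shift
  I5: { [X → a . id] }  — shift
  I6: { [D → id . n] }  — shift
  I7: { [D → n . a] }  — shift
  I8: { [D → n a .] }  — reduce
  I9: { [D → id n .] }  — reduce
  I10: { [X → a id .] }  — reduce
  I11: { [C → X * .] }  — reduce

Every state is either a pure shift/goto state or contains exactly one complete item and nothing to shift — no conflicts. The grammar is LR(0).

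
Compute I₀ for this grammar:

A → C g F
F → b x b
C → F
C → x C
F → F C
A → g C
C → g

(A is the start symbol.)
{ [A → . C g F], [A → . g C], [A' → . A], [C → . F], [C → . g], [C → . x C], [F → . F C], [F → . b x b] }

First, augment the grammar with A' → A
I₀ = CLOSURE({ [A' → . A] }):
  [A' → . A] has the dot before A: add [A → . C g F], [A → . g C]
  [A → . C g F] has the dot before C: add [C → . F], [C → . x C], [C → . g]
  [C → . F] has the dot before F: add [F → . b x b], [F → . F C]
No further items can be added.

I₀ = { [A → . C g F], [A → . g C], [A' → . A], [C → . F], [C → . g], [C → . x C], [F → . F C], [F → . b x b] }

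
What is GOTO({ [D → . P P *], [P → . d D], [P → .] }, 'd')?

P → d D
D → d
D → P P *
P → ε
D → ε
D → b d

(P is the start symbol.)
GOTO(I, 'd') = CLOSURE({ [A → αX.β] : [A → α.Xβ] ∈ I, X = 'd' })

Items with dot before 'd', with the dot advanced:
  [P → . d D] → [P → d . D]
Closure of the advanced items:
  [P → d . D] has the dot before D: add [D → . d], [D → . P P *], [D → .], [D → . b d]
  [D → . P P *] has the dot before P: add [P → . d D], [P → .]

GOTO = { [D → . P P *], [D → . b d], [D → . d], [D → .], [P → . d D], [P → .], [P → d . D] }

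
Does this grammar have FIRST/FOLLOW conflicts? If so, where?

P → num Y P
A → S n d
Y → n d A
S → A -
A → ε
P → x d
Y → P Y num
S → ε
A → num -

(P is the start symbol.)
A FIRST/FOLLOW conflict occurs when a non-terminal N has a nullable alternative N → β (β ⇒* ε) and another alternative N → α with FIRST(α) ∩ FOLLOW(N) ≠ ∅: on such a lookahead the parser cannot decide between expanding α and letting N vanish via β.

Nullable non-terminals: A, S.
FIRST sets used below: FIRST(S) = { '-', 'n', 'num', ε }, FIRST(A) = { '-', 'n', 'num', ε }

A: nullable alternative(s) A → ε; FOLLOW(A) = { '-', 'num', 'x' }
  A → S n d: FIRST \ {ε} = { '-', 'n', 'num' } — overlaps FOLLOW(A) on { '-', 'num' }: CONFLICT
  A → ε: FIRST \ {ε} = { } — this is the only nullable alternative, skip
  A → num -: FIRST \ {ε} = { 'num' } — overlaps FOLLOW(A) on { 'num' }: CONFLICT

S: nullable alternative(s) S → ε; FOLLOW(S) = { 'n' }
  S → A -: FIRST \ {ε} = { '-', 'n', 'num' } — overlaps FOLLOW(S) on { 'n' }: CONFLICT
  S → ε: FIRST \ {ε} = { } — this is the only nullable alternative, skip

P, Y have no nullable alternative, so no FIRST/FOLLOW check is needed there.

So the grammar has 3 FIRST/FOLLOW conflicts (marked CONFLICT above).

Answer: Yes. A → S n d with FOLLOW(A) on { '-', 'num' }; A → num '-' with FOLLOW(A) on { 'num' }; S → A '-' with FOLLOW(S) on { 'n' }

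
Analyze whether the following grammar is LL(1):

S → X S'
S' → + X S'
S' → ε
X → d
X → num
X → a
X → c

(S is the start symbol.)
Yes, the grammar is LL(1).

A grammar is LL(1) if for each non-terminal N with multiple productions, the predict sets of those productions are pairwise disjoint, where PREDICT(N → α) = (FIRST(α) \ {ε}) ∪ (FOLLOW(N) if α ⇒* ε).

Relevant sets:
  FOLLOW(S') = { $ }

For S':
  PREDICT(S' → '+' X S') = { '+' }
  PREDICT(S' → ε) = { $ }
For X:
  PREDICT(X → d) = { 'd' }
  PREDICT(X → num) = { 'num' }
  PREDICT(X → a) = { 'a' }
  PREDICT(X → c) = { 'c' }
S has a single production, so nothing to check there.

All predict sets are disjoint. The grammar IS LL(1).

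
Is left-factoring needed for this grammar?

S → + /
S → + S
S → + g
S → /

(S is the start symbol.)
Yes, S has productions with common prefix '+'

Left-factoring is needed when two productions for the same non-terminal
share a common prefix on the right-hand side.

Productions for S:
  S → + /
  S → + S
  S → + g
  S → /

Found common prefix '+' in productions for S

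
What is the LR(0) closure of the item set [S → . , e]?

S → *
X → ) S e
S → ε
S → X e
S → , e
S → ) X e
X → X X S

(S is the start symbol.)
{ [S → . , e] }

To compute CLOSURE, for each item [A → α.Bβ] where B is a non-terminal, add [B → .γ] for all productions B → γ; repeat for the newly added items until nothing changes.

Start with: [S → . , e]
The dot precedes the terminal ',', so nothing is added.

CLOSURE = { [S → . , e] }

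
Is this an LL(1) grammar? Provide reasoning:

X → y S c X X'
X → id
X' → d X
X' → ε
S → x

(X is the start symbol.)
Relevant sets:
  FOLLOW(X') = { $, 'd' }

For X:
  PREDICT(X → y S c X X') = { 'y' }
  PREDICT(X → id) = { 'id' }
For X':
  PREDICT(X' → d X) = { 'd' }
  PREDICT(X' → ε) = { $, 'd' }
S has a single production, so nothing to check there.

Conflict found: Predict set conflict for X': { 'd' }
The grammar is NOT LL(1).

Answer: No. Predict set conflict for X': { 'd' }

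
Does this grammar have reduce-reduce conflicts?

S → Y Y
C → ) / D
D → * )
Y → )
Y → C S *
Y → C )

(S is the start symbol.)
Yes — I6: [Y → ) .] vs [Y → C ) .]

Augment with S' → S and build the canonical LR(0) collection (I0 = CLOSURE({[S' → . S]}), then GOTO on every symbol after a dot until no new states appear). It has 13 states:
  I0: { [C → . ) / D], [S → . Y Y], [S' → . S], [Y → . )], [Y → . C )], [Y → . C S *] }  — shift
  I1: { [C → ) . / D], [Y → ) .] }  — shift, reduce
  I2: { [C → . ) / D], [S → . Y Y], [Y → . )], [Y → . C )], [Y → . C S *], [Y → C . )], [Y → C . S *] }  — shift
  I3: { [S' → S .] }  — accept
  I4: { [C → . ) / D], [S → Y . Y], [Y → . )], [Y → . C )], [Y → . C S *] }  — shift
  I5: { [S → Y Y .] }  — reduce
  I6: { [C → ) . / D], [Y → ) .], [Y → C ) .] }  — shift, 2 reduces
  I7: { [Y → C S . *] }  — shift
  I8: { [Y → C S * .] }  — reduce
  I9: { [C → ) / . D], [D → . * )] }  — shift
  I10: { [D → * . )] }  — shift
  I11: { [C → ) / D .] }  — reduce
  I12: { [D → * ) .] }  — reduce

I6 contains complete items [Y → ) .], [Y → C ) .] — reduce-reduce conflict.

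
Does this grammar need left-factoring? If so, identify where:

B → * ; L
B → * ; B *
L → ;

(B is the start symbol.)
Left-factoring is needed when two productions for the same non-terminal
share a common prefix on the right-hand side.

Productions for B:
  B → * ; L
  B → * ; B *

Found common prefix '* ;' in productions for B

Answer: Yes, B has productions with common prefix '* ;'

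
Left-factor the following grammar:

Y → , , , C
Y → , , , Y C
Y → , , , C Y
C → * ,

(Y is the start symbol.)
Y → , , , Y'
Y' → C Y''
Y'' → ε
Y'' → Y
Y' → Y C
C → * ,

Left-factoring transforms A → αβ₁ | αβ₂ into A → αA' and A' → β₁ | β₂
(α is the longest common prefix among the alternatives). Repeat until
no nonterminal has two alternatives with a common prefix.

Round 1: Y has alternatives sharing prefix ', , ,'. Introduce Y': Y → , , , Y'
  Add: Y' → C
  Add: Y' → Y C
  Add: Y' → C Y

Round 2: Y' has alternatives sharing prefix 'C'. Introduce Y'': Y' → C Y''
  Add: Y'' → ε
  Add: Y'' → Y

No remaining common prefixes — done.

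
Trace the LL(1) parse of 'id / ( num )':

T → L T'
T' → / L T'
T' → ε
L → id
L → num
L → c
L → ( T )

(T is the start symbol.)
LL(1) parsing maintains a stack (initially the start symbol over $) and the input. At each step: if the stack top is a terminal, match it against the current input token; if it is a non-terminal N, replace it with the RHS of M[N, lookahead] (the unique production whose predict set contains the lookahead).

Stack is shown with the top on the left.

Stack          Input           Action
-------------------------------------
T $            id / ( num ) $  output T → L T'
L T' $         id / ( num ) $  output L → id
id T' $        id / ( num ) $  match 'id'
T' $           / ( num ) $     output T' → / L T'
/ L T' $       / ( num ) $     match '/'
L T' $         ( num ) $       output L → ( T )
( T ) T' $     ( num ) $       match '('
T ) T' $       num ) $         output T → L T'
L T' ) T' $    num ) $         output L → num
num T' ) T' $  num ) $         match 'num'
T' ) T' $      ) $             output T' → ε
) T' $         ) $             match ')'
T' $           $               output T' → ε
$              $               accept

The string is accepted.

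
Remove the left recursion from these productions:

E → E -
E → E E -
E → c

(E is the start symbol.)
E → c E'
E' → - E'
E' → E - E'
E' → ε

E is directly left-recursive. The standard transformation for
  A → A α₁ | ... | A α_m | β₁ | ... | β_n
is
  A  → β₁ A' | ... | β_n A'
  A' → α₁ A' | ... | α_m A' | ε

E → c becomes E → c E'
E → E - becomes E' → - E'
E → E E - becomes E' → E - E'
Add E' → ε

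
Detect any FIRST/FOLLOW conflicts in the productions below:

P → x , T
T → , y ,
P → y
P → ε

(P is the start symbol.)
No FIRST/FOLLOW conflicts.

A FIRST/FOLLOW conflict occurs when a non-terminal N has a nullable alternative N → β (β ⇒* ε) and another alternative N → α with FIRST(α) ∩ FOLLOW(N) ≠ ∅: on such a lookahead the parser cannot decide between expanding α and letting N vanish via β.

Nullable non-terminals: P.

P: nullable alternative(s) P → ε; FOLLOW(P) = { $ }
  P → x , T: FIRST \ {ε} = { 'x' } — disjoint from FOLLOW(P)
  P → y: FIRST \ {ε} = { 'y' } — disjoint from FOLLOW(P)
  P → ε: FIRST \ {ε} = { } — this is the only nullable alternative, skip

T has no nullable alternative, so no FIRST/FOLLOW check is needed there.

No FIRST/FOLLOW conflicts found.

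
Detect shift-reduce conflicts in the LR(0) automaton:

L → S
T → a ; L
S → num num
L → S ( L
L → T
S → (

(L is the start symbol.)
A shift-reduce conflict occurs when an LR(0) state has both:
  - a complete (reduce) item [A → α .] (dot at the end), and
  - a shift item [B → β . c γ] (dot before a terminal).

Augment with L' → L and build the canonical LR(0) collection (I0 = CLOSURE({[L' → . L]}), then GOTO on every symbol after a dot until no new states appear). It has 12 states:
  I0: { [L → . S ( L], [L → . S], [L → . T], [L' → . L], [S → . (], [S → . num num], [T → . a ; L] }  — shift
  I1: { [S → ( .] }  — reduce
  I2: { [L' → L .] }  — accept
  I3: { [L → S . ( L], [L → S .] }  — shift, reduce
  I4: { [L → T .] }  — reduce
  I5: { [T → a . ; L] }  — shift
  I6: { [S → num . num] }  — shift
  I7: { [S → num num .] }  — reduce
  I8: { [L → . S ( L], [L → . S], [L → . T], [S → . (], [S → . num num], [T → . a ; L], [T → a ; . L] }  — shift
  I9: { [T → a ; L .] }  — reduce
  I10: { [L → . S ( L], [L → . S], [L → . T], [L → S ( . L], [S → . (], [S → . num num], [T → . a ; L] }  — shift
  I11: { [L → S ( L .] }  — reduce

I3 contains reduce item [L → S .] and shift item [L → S . ( L] — shift-reduce conflict.

Answer: Yes — I3: [L → S .] vs [L → S . ( L]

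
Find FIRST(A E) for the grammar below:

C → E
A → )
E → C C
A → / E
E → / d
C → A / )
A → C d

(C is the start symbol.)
FIRST sets of the non-terminals involved (from the grammar, by fixed-point iteration):
  FIRST(A) = { ')', '/' }

To compute FIRST(A E), process the symbols left to right:
Symbol A is a non-terminal. Add FIRST(A) \ {ε} = { ')', '/' }
A is not nullable (ε ∉ FIRST(A)), so stop here.
FIRST(A E) = { ')', '/' }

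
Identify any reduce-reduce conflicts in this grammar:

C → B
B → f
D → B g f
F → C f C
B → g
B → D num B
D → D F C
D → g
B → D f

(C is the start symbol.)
Yes — I5: [B → g .] vs [D → g .]; I8: [B → D f .] vs [B → f .]

Augment with C' → C and build the canonical LR(0) collection (I0 = CLOSURE({[C' → . C]}), then GOTO on every symbol after a dot until no new states appear). It has 16 states:
  I0: { [B → . D f], [B → . D num B], [B → . f], [B → . g], [C → . B], [C' → . C], [D → . B g f], [D → . D F C], [D → . g] }  — shift
  I1: { [C → B .], [D → B . g f] }  — shift, reduce
  I2: { [C' → C .] }  — accept
  I3: { [B → . D f], [B → . D num B], [B → . f], [B → . g], [B → D . f], [B → D . num B], [C → . B], [D → . B g f], [D → . D F C], [D → . g], [D → D . F C], [F → . C f C] }  — shift
  I4: { [B → f .] }  — reduce
  I5: { [B → g .], [D → g .] }  — 2 reduces
  I6: { [F → C . f C] }  — shift
  I7: { [B → . D f], [B → . D num B], [B → . f], [B → . g], [C → . B], [D → . B g f], [D → . D F C], [D → . g], [D → D F . C] }  — shift
  I8: { [B → D f .], [B → f .] }  — 2 reduces
  I9: { [B → . D f], [B → . D num B], [B → . f], [B → . g], [B → D num . B], [D → . B g f], [D → . D F C], [D → . g] }  — shift
  I10: { [B → D num B .], [D → B . g f] }  — shift, reduce
  I11: { [D → B g . f] }  — shift
  I12: { [D → B g f .] }  — reduce
  I13: { [D → D F C .] }  — reduce
  I14: { [B → . D f], [B → . D num B], [B → . f], [B → . g], [C → . B], [D → . B g f], [D → . D F C], [D → . g], [F → C f . C] }  — shift
  I15: { [F → C f C .] }  — reduce

I5 contains complete items [B → g .], [D → g .] — reduce-reduce conflict.
I8 contains complete items [B → D f .], [B → f .] — reduce-reduce conflict.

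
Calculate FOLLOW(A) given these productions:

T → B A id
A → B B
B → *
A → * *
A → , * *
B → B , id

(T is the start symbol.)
In T → B A id: A is followed by id, add FIRST(id) \ {ε} = { 'id' }

Taking the union: FOLLOW(A) = { 'id' }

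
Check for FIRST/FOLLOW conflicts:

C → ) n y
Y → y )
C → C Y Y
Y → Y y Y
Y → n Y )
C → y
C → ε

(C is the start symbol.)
A FIRST/FOLLOW conflict occurs when a non-terminal N has a nullable alternative N → β (β ⇒* ε) and another alternative N → α with FIRST(α) ∩ FOLLOW(N) ≠ ∅: on such a lookahead the parser cannot decide between expanding α and letting N vanish via β.

Nullable non-terminals: C.
FIRST sets used below: FIRST(C) = { ')', 'n', 'y', ε }, FIRST(Y) = { 'n', 'y' }

C: nullable alternative(s) C → ε; FOLLOW(C) = { $, 'n', 'y' }
  C → ) n y: FIRST \ {ε} = { ')' } — disjoint from FOLLOW(C)
  C → C Y Y: FIRST \ {ε} = { ')', 'n', 'y' } — overlaps FOLLOW(C) on { 'n', 'y' }: CONFLICT
  C → y: FIRST \ {ε} = { 'y' } — overlaps FOLLOW(C) on { 'y' }: CONFLICT
  C → ε: FIRST \ {ε} = { } — this is the only nullable alternative, skip

Y has no nullable alternative, so no FIRST/FOLLOW check is needed there.

So the grammar has 2 FIRST/FOLLOW conflicts (marked CONFLICT above).

Answer: Yes. C → C Y Y with FOLLOW(C) on { 'n', 'y' }; C → y with FOLLOW(C) on { 'y' }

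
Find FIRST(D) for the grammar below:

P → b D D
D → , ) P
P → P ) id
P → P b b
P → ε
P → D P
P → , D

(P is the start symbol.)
To compute FIRST(D), examine every production with D on the left-hand side, reading each right-hand side left to right until a non-nullable symbol is reached.

From D → , ) P:
  - ',' is a terminal: add ',' and stop

Collecting: FIRST(D) = { ',' }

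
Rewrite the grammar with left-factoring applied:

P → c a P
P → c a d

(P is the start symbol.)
Left-factoring transforms A → αβ₁ | αβ₂ into A → αA' and A' → β₁ | β₂
(α is the longest common prefix among the alternatives). Repeat until
no nonterminal has two alternatives with a common prefix.

Round 1: P has alternatives sharing prefix 'c a'. Introduce P': P → c a P'
  Add: P' → P
  Add: P' → d

No remaining common prefixes — done.

Resulting grammar:
P → c a P'
P' → P
P' → d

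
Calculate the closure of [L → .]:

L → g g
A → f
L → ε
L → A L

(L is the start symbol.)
{ [L → .] }

To compute CLOSURE, for each item [A → α.Bβ] where B is a non-terminal, add [B → .γ] for all productions B → γ; repeat for the newly added items until nothing changes.

Start with: [L → .]
The dot is at the end, so nothing is added.

CLOSURE = { [L → .] }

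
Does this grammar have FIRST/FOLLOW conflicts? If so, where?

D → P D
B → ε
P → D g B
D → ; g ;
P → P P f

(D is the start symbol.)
No FIRST/FOLLOW conflicts.

A FIRST/FOLLOW conflict occurs when a non-terminal N has a nullable alternative N → β (β ⇒* ε) and another alternative N → α with FIRST(α) ∩ FOLLOW(N) ≠ ∅: on such a lookahead the parser cannot decide between expanding α and letting N vanish via β.

Nullable non-terminals: B.
B has a nullable alternative but only one production, so nothing to check.

D, P have no nullable alternative, so no FIRST/FOLLOW check is needed there.

No FIRST/FOLLOW conflicts found.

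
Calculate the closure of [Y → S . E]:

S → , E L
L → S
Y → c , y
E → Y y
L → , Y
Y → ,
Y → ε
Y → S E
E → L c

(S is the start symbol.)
{ [E → . L c], [E → . Y y], [L → . , Y], [L → . S], [S → . , E L], [Y → . ,], [Y → . S E], [Y → . c , y], [Y → .], [Y → S . E] }

To compute CLOSURE, for each item [A → α.Bβ] where B is a non-terminal, add [B → .γ] for all productions B → γ; repeat for the newly added items until nothing changes.

Start with: [Y → S . E]
  [Y → S . E] has the dot before E: add [E → . Y y], [E → . L c]
  [E → . Y y] has the dot before Y: add [Y → . c , y], [Y → . ,], [Y → .], [Y → . S E]
  [E → . L c] has the dot before L: add [L → . S], [L → . , Y]
  [Y → . S E] has the dot before S: add [S → . , E L]
No further items can be added.

CLOSURE = { [E → . L c], [E → . Y y], [L → . , Y], [L → . S], [S → . , E L], [Y → . ,], [Y → . S E], [Y → . c , y], [Y → .], [Y → S . E] }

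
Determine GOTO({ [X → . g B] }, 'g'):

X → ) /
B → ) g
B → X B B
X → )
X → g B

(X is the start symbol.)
{ [B → . ) g], [B → . X B B], [X → . ) /], [X → . )], [X → . g B], [X → g . B] }

GOTO(I, 'g') = CLOSURE({ [A → αX.β] : [A → α.Xβ] ∈ I, X = 'g' })

Items with dot before 'g', with the dot advanced:
  [X → . g B] → [X → g . B]
Closure of the advanced items:
  [X → g . B] has the dot before B: add [B → . ) g], [B → . X B B]
  [B → . X B B] has the dot before X: add [X → . ) /], [X → . )], [X → . g B]

GOTO = { [B → . ) g], [B → . X B B], [X → . ) /], [X → . )], [X → . g B], [X → g . B] }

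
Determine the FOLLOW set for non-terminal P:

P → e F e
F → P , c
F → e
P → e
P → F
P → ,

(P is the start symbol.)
{ $, ',' }

P is the start symbol, so $ ∈ FOLLOW(P).
In F → P , c: P is followed by ',' c, add FIRST(',' c) \ {ε} = { ',' }

Taking the union: FOLLOW(P) = { $, ',' }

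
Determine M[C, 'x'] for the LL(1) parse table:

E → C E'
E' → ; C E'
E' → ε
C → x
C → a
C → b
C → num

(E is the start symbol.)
C → x

To find M[C, 'x'], we find productions for C where 'x' is in the predict set (PREDICT(N → α) = (FIRST(α) \ {ε}) ∪ (FOLLOW(N) if α ⇒* ε)).

C → x: PREDICT = { 'x' }
  'x' is in predict set, so this production goes in M[C, 'x']
C → a: PREDICT = { 'a' }
C → b: PREDICT = { 'b' }
C → num: PREDICT = { 'num' }

M[C, 'x'] = C → x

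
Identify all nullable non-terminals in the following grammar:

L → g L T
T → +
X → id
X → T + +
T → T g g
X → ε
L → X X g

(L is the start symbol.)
{ 'X' }

A non-terminal is nullable if it can derive ε (the empty string): either it has an ε-production, or it has a production whose right-hand side consists entirely of nullable non-terminals.

ε-productions: X → ε
So X is immediately nullable.
No further non-terminal can be added: every production for the remaining non-terminals contains a terminal or a non-nullable non-terminal.
Nullable = { 'X' }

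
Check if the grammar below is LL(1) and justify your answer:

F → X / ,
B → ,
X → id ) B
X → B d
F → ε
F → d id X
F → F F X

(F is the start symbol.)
Relevant sets:
  FIRST(X) = { ',', 'id' }
  FIRST(F) = { ',', 'd', 'id', ε }
  FIRST(B) = { ',' }
  FOLLOW(F) = { $, ',', 'd', 'id' }

For F:
  PREDICT(F → X '/' ',') = { ',', 'id' }
  PREDICT(F → ε) = { $, ',', 'd', 'id' }
  PREDICT(F → d id X) = { 'd' }
  PREDICT(F → F F X) = { ',', 'd', 'id' }
For X:
  PREDICT(X → id ')' B) = { 'id' }
  PREDICT(X → B d) = { ',' }
B has a single production, so nothing to check there.

Conflict found: Predict set conflict for F: { ',', 'id' }
The grammar is NOT LL(1).

Answer: No. Predict set conflict for F: { ',', 'id' }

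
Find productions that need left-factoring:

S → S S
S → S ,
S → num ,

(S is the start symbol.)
Yes, S has productions with common prefix 'S'

Left-factoring is needed when two productions for the same non-terminal
share a common prefix on the right-hand side.

Productions for S:
  S → S S
  S → S ,
  S → num ,

Found common prefix 'S' in productions for S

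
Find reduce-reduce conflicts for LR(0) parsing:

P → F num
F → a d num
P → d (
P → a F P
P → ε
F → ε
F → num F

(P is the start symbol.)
Yes — I0: [F → .] vs [P → .]; I11: [F → .] vs [P → .]

A reduce-reduce conflict occurs when an LR(0) state has two complete items [A → α .] and [B → β .] — both call for a reduction, and with no lookahead the parser cannot choose between them.

Augment with P' → P and build the canonical LR(0) collection (I0 = CLOSURE({[P' → . P]}), then GOTO on every symbol after a dot until no new states appear). It has 14 states:
  I0: { [F → . a d num], [F → . num F], [F → .], [P → . F num], [P → . a F P], [P → . d (], [P → .], [P' → . P] }  — shift, 2 reduces
  I1: { [P → F . num] }  — shift
  I2: { [P' → P .] }  — accept
  I3: { [F → . a d num], [F → . num F], [F → .], [F → a . d num], [P → a . F P] }  — shift, reduce
  I4: { [P → d . (] }  — shift
  I5: { [F → . a d num], [F → . num F], [F → .], [F → num . F] }  — shift, reduce
  I6: { [F → num F .] }  — reduce
  I7: { [F → a . d num] }  — shift
  I8: { [F → a d . num] }  — shift
  I9: { [F → a d num .] }  — reduce
  I10: { [P → d ( .] }  — reduce
  I11: { [F → . a d num], [F → . num F], [F → .], [P → . F num], [P → . a F P], [P → . d (], [P → .], [P → a F . P] }  — shift, 2 reduces
  I12: { [P → a F P .] }  — reduce
  I13: { [P → F num .] }  — reduce

I0 contains complete items [F → .], [P → .] — reduce-reduce conflict.
I11 contains complete items [F → .], [P → .] — reduce-reduce conflict.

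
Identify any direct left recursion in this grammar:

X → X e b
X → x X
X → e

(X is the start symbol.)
Yes, X is left-recursive

X → X e b: LEFT RECURSIVE (starts with X)
X → x X: starts with x
X → e: starts with e

The grammar has direct left recursion on: X.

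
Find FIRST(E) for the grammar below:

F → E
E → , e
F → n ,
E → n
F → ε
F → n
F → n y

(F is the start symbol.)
To compute FIRST(E), examine every production with E on the left-hand side, reading each right-hand side left to right until a non-nullable symbol is reached.

From E → , e:
  - ',' is a terminal: add ',' and stop
From E → n:
  - n is a terminal: add 'n' and stop

Collecting: FIRST(E) = { ',', 'n' }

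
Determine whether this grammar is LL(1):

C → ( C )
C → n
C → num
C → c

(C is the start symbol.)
Yes, the grammar is LL(1).

For C:
  PREDICT(C → '(' C ')') = { '(' }
  PREDICT(C → n) = { 'n' }
  PREDICT(C → num) = { 'num' }
  PREDICT(C → c) = { 'c' }

All predict sets are disjoint. The grammar IS LL(1).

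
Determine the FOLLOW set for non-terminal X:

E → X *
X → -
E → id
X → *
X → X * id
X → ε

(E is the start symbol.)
{ '*' }

In E → X *: X is followed by '*', add FIRST('*') \ {ε} = { '*' }
In X → X * id: X is followed by '*' id, add FIRST('*' id) \ {ε} = { '*' }

Taking the union: FOLLOW(X) = { '*' }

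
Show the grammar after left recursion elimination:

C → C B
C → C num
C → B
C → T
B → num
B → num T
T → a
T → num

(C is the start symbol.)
C is directly left-recursive. The standard transformation for
  A → A α₁ | ... | A α_m | β₁ | ... | β_n
is
  A  → β₁ A' | ... | β_n A'
  A' → α₁ A' | ... | α_m A' | ε

C → B becomes C → B C'
C → T becomes C → T C'
C → C B becomes C' → B C'
C → C num becomes C' → num C'
Add C' → ε

Productions for other non-terminals are unchanged:
  B → num
  B → num T
  T → a
  T → num

Resulting grammar:
C → B C'
C → T C'
C' → B C'
C' → num C'
C' → ε
B → num
B → num T
T → a
T → num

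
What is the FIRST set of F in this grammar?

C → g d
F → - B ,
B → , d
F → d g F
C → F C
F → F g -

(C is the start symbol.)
From F → - B ,:
  - '-' is a terminal: add '-' and stop
From F → d g F:
  - d is a terminal: add 'd' and stop
From F → F g -:
  - F is the symbol being defined: contributes nothing new
    F is not nullable, so stop

Collecting: FIRST(F) = { '-', 'd' }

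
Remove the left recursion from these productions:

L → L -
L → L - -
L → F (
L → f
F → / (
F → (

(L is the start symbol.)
L is directly left-recursive. The standard transformation for
  A → A α₁ | ... | A α_m | β₁ | ... | β_n
is
  A  → β₁ A' | ... | β_n A'
  A' → α₁ A' | ... | α_m A' | ε

L → F ( becomes L → F ( L'
L → f becomes L → f L'
L → L - becomes L' → - L'
L → L - - becomes L' → - - L'
Add L' → ε

Productions for other non-terminals are unchanged:
  F → / (
  F → (

Resulting grammar:
L → F ( L'
L → f L'
L' → - L'
L' → - - L'
L' → ε
F → / (
F → (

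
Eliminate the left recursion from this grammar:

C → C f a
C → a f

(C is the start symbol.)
C is directly left-recursive. The standard transformation for
  A → A α₁ | ... | A α_m | β₁ | ... | β_n
is
  A  → β₁ A' | ... | β_n A'
  A' → α₁ A' | ... | α_m A' | ε

C → a f becomes C → a f C'
C → C f a becomes C' → f a C'
Add C' → ε

Resulting grammar:
C → a f C'
C' → f a C'
C' → ε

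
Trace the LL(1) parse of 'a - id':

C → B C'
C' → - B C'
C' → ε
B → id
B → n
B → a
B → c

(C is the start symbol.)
LL(1) parsing maintains a stack (initially the start symbol over $) and the input. At each step: if the stack top is a terminal, match it against the current input token; if it is a non-terminal N, replace it with the RHS of M[N, lookahead] (the unique production whose predict set contains the lookahead).

Stack is shown with the top on the left.

Stack     Input     Action
--------------------------
C $       a - id $  output C → B C'
B C' $    a - id $  output B → a
a C' $    a - id $  match 'a'
C' $      - id $    output C' → - B C'
- B C' $  - id $    match '-'
B C' $    id $      output B → id
id C' $   id $      match 'id'
C' $      $         output C' → ε
$         $         accept

The string is accepted.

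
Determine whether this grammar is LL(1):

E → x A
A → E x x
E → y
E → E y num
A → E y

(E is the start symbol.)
A grammar is LL(1) if for each non-terminal N with multiple productions, the predict sets of those productions are pairwise disjoint, where PREDICT(N → α) = (FIRST(α) \ {ε}) ∪ (FOLLOW(N) if α ⇒* ε).

Relevant sets:
  FIRST(E) = { 'x', 'y' }

For E:
  PREDICT(E → x A) = { 'x' }
  PREDICT(E → y) = { 'y' }
  PREDICT(E → E y num) = { 'x', 'y' }
For A:
  PREDICT(A → E x x) = { 'x', 'y' }
  PREDICT(A → E y) = { 'x', 'y' }

Conflict found: Predict set conflict for E: { 'x' }
The grammar is NOT LL(1).

Answer: No. Predict set conflict for E: { 'x' }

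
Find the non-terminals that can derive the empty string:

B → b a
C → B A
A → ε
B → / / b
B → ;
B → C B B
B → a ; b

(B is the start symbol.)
{ 'A' }

ε-productions: A → ε
So A is immediately nullable.
No further non-terminal can be added: every production for the remaining non-terminals contains a terminal or a non-nullable non-terminal.
Nullable = { 'A' }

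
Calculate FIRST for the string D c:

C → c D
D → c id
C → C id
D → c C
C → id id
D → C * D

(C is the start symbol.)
FIRST sets of the non-terminals involved (from the grammar, by fixed-point iteration):
  FIRST(D) = { 'c', 'id' }

To compute FIRST(D c), process the symbols left to right:
Symbol D is a non-terminal. Add FIRST(D) \ {ε} = { 'c', 'id' }
D is not nullable (ε ∉ FIRST(D)), so stop here.
FIRST(D c) = { 'c', 'id' }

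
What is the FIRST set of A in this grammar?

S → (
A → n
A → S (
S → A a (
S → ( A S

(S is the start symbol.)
{ '(', 'n' }

FIRST sets of the other non-terminals involved (by the same procedure, iterated to a fixed point):
  FIRST(S) = { '(', 'n' }

From A → n:
  - n is a terminal: add 'n' and stop
From A → S (:
  - S is a non-terminal: add FIRST(S) \ {ε} = { '(', 'n' }
    S is not nullable, so stop

Collecting: FIRST(A) = { '(', 'n' }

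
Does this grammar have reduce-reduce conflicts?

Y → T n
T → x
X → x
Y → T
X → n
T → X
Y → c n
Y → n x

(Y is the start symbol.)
Yes — I6: [T → x .] vs [X → x .]

A reduce-reduce conflict occurs when an LR(0) state has two complete items [A → α .] and [B → β .] — both call for a reduction, and with no lookahead the parser cannot choose between them.

Augment with Y' → Y and build the canonical LR(0) collection (I0 = CLOSURE({[Y' → . Y]}), then GOTO on every symbol after a dot until no new states appear). It has 10 states:
  I0: { [T → . X], [T → . x], [X → . n], [X → . x], [Y → . T n], [Y → . T], [Y → . c n], [Y → . n x], [Y' → . Y] }  — shift
  I1: { [Y → T . n], [Y → T .] }  — shift, reduce
  I2: { [T → X .] }  — reduce
  I3: { [Y' → Y .] }  — accept
  I4: { [Y → c . n] }  — shift
  I5: { [X → n .], [Y → n . x] }  — shift, reduce
  I6: { [T → x .], [X → x .] }  — 2 reduces
  I7: { [Y → n x .] }  — reduce
  I8: { [Y → c n .] }  — reduce
  I9: { [Y → T n .] }  — reduce

I6 contains complete items [T → x .], [X → x .] — reduce-reduce conflict.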